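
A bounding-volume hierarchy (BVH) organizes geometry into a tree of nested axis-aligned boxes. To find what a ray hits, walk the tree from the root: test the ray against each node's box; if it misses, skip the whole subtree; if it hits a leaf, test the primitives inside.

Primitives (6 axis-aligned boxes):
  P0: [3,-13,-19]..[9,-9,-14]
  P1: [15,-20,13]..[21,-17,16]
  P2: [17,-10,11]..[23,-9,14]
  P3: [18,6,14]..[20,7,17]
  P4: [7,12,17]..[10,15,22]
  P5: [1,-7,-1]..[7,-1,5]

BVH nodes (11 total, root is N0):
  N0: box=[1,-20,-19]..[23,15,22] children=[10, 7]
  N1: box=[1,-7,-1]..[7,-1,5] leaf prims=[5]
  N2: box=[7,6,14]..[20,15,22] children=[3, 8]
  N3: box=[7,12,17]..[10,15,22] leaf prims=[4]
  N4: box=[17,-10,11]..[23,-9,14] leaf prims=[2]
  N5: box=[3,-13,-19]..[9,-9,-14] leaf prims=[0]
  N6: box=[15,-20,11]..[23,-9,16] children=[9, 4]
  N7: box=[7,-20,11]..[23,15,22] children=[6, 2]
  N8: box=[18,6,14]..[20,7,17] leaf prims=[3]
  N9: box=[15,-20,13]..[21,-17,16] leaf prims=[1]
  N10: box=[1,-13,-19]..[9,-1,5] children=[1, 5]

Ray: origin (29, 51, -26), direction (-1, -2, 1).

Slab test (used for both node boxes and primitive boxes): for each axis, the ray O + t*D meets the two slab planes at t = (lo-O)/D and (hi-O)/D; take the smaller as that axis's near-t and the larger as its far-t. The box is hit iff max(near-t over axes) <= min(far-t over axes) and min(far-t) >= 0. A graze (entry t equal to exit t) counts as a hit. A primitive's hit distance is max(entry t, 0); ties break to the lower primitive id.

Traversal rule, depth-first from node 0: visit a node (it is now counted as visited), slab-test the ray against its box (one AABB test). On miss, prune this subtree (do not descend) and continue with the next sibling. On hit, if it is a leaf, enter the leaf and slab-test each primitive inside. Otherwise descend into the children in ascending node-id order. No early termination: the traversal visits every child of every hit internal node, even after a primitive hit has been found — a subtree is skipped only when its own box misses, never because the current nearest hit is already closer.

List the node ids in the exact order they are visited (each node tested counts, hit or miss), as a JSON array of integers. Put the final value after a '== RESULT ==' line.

Trace the traversal:
N0 x:[6,28] y:[18,71/2] z:[7,48] -> hit [18,28], descend [7, 10]
  N7 x:[6,22] y:[18,71/2] z:[37,48] -> miss, prune
  N10 x:[20,28] y:[26,32] z:[7,31] -> hit [26,28], descend [1, 5]
    N1 x:[22,28] y:[26,29] z:[25,31] -> hit [26,28] leaf, test {P5@t=26}
    N5 x:[20,26] y:[30,32] z:[7,12] -> miss, prune

order=[0, 7, 10, 1, 5]  |boxes|=5  |leaves|=1  hit=P5

== RESULT ==
[0, 7, 10, 1, 5]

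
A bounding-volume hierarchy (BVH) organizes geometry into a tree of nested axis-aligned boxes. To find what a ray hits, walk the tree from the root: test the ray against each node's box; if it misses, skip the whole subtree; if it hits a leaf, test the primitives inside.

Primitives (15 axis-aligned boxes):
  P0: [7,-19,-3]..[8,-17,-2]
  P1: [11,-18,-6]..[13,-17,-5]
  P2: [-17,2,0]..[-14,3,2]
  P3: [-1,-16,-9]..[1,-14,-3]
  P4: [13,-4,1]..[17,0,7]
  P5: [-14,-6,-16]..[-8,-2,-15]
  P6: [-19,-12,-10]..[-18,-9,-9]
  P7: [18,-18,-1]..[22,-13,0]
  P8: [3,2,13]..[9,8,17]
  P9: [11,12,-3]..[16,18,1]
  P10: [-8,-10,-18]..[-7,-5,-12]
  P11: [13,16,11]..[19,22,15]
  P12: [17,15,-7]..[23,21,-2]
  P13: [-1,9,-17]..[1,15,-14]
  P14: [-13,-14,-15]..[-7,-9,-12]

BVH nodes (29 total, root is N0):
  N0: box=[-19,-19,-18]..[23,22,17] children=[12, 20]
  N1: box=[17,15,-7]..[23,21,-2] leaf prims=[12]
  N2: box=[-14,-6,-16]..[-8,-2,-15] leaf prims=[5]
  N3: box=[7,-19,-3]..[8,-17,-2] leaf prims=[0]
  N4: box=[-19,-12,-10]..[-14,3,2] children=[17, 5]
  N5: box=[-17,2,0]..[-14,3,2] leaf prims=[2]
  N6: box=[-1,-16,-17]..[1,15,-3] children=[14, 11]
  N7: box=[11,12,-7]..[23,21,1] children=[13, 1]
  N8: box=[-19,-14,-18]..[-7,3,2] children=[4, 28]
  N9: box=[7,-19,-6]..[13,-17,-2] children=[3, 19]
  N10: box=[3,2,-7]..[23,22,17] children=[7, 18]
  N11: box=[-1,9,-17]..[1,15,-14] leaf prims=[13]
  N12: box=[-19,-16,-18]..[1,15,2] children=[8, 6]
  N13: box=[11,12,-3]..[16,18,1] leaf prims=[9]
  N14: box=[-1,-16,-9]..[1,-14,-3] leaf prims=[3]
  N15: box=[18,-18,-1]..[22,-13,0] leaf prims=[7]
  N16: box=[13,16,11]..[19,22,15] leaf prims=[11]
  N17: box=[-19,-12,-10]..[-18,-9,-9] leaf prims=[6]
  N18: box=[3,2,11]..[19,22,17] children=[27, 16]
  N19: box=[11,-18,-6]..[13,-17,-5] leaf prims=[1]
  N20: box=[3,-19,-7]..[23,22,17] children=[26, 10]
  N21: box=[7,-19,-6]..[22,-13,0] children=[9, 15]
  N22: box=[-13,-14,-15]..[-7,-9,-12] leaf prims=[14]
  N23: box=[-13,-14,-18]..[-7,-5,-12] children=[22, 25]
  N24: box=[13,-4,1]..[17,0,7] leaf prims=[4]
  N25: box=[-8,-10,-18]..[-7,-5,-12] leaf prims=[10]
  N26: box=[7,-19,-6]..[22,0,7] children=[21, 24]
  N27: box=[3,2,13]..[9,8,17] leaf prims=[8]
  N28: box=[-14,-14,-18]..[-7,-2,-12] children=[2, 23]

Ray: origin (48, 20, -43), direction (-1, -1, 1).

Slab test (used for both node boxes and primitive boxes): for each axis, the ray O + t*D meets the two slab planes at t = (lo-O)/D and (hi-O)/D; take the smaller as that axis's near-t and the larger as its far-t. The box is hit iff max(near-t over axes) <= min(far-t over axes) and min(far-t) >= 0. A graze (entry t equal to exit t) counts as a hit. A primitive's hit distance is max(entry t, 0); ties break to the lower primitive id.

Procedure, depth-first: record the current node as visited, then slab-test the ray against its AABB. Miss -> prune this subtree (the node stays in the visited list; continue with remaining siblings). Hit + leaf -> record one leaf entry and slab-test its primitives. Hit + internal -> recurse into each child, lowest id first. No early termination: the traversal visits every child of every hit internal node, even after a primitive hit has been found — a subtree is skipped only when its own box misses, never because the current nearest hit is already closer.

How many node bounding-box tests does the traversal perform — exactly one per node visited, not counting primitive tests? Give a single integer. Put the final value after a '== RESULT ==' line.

Walk:
N0 x:[25,67] y:[-2,39] z:[25,60] -> hit [25,39], descend [12, 20]
  N12 x:[47,67] y:[5,36] z:[25,45] -> miss, prune
  N20 x:[25,45] y:[-2,39] z:[36,60] -> hit [36,39], descend [10, 26]
    N10 x:[25,45] y:[-2,18] z:[36,60] -> miss, prune
    N26 x:[26,41] y:[20,39] z:[37,50] -> hit [37,39], descend [21, 24]
      N21 x:[26,41] y:[33,39] z:[37,43] -> hit [37,39], descend [9, 15]
        N9 x:[35,41] y:[37,39] z:[37,41] -> hit [37,39], descend [3, 19]
          N3 x:[40,41] y:[37,39] z:[40,41] -> miss, prune
          N19 x:[35,37] y:[37,38] z:[37,38] -> hit [37,37] leaf, test {P1@t=37}
        N15 x:[26,30] y:[33,38] z:[42,43] -> miss, prune
      N24 x:[31,35] y:[20,24] z:[44,50] -> miss, prune

11 AABB tests over nodes [0, 12, 20, 10, 26, 21, 9, 3, 19, 15, 24]; 1 leaf entered; closest P1.

== RESULT ==
11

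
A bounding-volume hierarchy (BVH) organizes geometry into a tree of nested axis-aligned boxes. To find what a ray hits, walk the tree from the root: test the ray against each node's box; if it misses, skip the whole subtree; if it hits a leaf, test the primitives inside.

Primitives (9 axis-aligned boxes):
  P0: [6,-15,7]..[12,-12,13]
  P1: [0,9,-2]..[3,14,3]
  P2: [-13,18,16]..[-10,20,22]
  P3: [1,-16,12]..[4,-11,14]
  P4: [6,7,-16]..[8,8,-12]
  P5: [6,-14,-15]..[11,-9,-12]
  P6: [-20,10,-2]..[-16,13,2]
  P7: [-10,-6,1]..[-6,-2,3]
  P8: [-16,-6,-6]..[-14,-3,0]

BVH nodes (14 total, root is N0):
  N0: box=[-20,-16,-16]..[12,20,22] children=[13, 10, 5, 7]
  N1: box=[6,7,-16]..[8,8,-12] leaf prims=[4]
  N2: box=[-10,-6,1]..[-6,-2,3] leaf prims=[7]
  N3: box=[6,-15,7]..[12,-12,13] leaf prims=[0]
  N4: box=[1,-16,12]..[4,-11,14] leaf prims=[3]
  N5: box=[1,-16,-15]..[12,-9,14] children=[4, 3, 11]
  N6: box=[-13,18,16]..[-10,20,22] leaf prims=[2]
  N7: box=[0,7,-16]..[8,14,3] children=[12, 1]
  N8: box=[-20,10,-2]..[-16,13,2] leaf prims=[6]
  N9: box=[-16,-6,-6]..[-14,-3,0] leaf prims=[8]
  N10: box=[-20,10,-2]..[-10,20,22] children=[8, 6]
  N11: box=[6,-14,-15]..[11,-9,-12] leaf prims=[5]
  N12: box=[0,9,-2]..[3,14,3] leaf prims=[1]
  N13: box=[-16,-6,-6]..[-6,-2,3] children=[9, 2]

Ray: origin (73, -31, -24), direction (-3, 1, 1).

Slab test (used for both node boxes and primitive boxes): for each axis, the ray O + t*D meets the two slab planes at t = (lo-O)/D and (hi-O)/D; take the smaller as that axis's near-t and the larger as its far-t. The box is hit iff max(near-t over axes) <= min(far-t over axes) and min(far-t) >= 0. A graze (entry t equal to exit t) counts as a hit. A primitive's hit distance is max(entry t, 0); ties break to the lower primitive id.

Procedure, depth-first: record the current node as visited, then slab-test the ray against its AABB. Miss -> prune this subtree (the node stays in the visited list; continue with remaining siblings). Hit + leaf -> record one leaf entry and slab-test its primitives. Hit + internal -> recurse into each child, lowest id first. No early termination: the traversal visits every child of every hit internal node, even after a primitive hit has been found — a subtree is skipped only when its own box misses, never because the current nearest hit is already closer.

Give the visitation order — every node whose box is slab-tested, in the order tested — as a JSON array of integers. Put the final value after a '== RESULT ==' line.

Walk:
N0 x:[61/3,31] y:[15,51] z:[8,46] -> hit [61/3,31], descend [5, 7, 10, 13]
  N5 x:[61/3,24] y:[15,22] z:[9,38] -> hit [61/3,22], descend [3, 4, 11]
    N3 x:[61/3,67/3] y:[16,19] z:[31,37] -> miss, prune
    N4 x:[23,24] y:[15,20] z:[36,38] -> miss, prune
    N11 x:[62/3,67/3] y:[17,22] z:[9,12] -> miss, prune
  N7 x:[65/3,73/3] y:[38,45] z:[8,27] -> miss, prune
  N10 x:[83/3,31] y:[41,51] z:[22,46] -> miss, prune
  N13 x:[79/3,89/3] y:[25,29] z:[18,27] -> hit [79/3,27], descend [2, 9]
    N2 x:[79/3,83/3] y:[25,29] z:[25,27] -> hit [79/3,27] leaf, test {P7@t=79/3}
    N9 x:[29,89/3] y:[25,28] z:[18,24] -> miss, prune

Summary -> nodes [0, 5, 3, 4, 11, 7, 10, 13, 2, 9]; box-tests=10; leaf-entries=1; first=P7

== RESULT ==
[0, 5, 3, 4, 11, 7, 10, 13, 2, 9]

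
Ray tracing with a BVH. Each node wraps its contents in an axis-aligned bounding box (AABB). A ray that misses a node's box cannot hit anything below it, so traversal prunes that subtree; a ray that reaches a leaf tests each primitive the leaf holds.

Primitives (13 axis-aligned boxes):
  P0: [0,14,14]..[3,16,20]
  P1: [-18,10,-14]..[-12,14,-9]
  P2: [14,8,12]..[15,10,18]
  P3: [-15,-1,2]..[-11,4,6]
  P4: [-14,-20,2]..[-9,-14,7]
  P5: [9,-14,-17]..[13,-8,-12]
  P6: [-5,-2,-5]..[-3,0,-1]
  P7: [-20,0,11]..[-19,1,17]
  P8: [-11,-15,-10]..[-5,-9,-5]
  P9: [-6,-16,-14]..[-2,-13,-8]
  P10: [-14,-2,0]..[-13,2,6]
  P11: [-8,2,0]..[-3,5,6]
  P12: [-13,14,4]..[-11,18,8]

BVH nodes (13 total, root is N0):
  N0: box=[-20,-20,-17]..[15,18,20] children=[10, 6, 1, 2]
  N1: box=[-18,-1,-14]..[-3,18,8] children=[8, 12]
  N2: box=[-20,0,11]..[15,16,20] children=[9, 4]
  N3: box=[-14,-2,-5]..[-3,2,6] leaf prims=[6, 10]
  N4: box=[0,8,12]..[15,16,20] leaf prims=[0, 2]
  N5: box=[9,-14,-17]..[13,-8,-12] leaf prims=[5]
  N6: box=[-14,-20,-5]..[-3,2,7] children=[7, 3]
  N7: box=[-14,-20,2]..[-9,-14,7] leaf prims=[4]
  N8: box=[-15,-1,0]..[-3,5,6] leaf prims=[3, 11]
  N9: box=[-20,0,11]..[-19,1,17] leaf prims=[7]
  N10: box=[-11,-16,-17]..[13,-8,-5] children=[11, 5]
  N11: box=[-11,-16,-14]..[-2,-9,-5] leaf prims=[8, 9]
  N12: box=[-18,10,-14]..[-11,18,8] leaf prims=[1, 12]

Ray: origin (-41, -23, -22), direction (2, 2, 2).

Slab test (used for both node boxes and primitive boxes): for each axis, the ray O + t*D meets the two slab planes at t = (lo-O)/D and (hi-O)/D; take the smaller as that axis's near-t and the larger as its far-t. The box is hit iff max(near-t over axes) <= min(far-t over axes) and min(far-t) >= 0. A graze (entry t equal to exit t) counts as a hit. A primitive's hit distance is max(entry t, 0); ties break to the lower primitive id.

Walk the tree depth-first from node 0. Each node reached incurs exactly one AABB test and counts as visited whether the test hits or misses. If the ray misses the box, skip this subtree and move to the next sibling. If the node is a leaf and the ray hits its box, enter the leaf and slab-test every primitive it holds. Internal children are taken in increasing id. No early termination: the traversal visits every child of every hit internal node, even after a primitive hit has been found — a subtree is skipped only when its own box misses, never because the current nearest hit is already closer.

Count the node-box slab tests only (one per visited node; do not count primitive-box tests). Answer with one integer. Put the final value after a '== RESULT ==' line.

Walk:
N0 x:[21/2,28] y:[3/2,41/2] z:[5/2,21] -> hit [21/2,41/2], descend [1, 2, 6, 10]
  N1 x:[23/2,19] y:[11,41/2] z:[4,15] -> hit [23/2,15], descend [8, 12]
    N8 x:[13,19] y:[11,14] z:[11,14] -> hit [13,14] leaf, test {P3@t=13, P11(miss)}
    N12 x:[23/2,15] y:[33/2,41/2] z:[4,15] -> miss, prune
  N2 x:[21/2,28] y:[23/2,39/2] z:[33/2,21] -> hit [33/2,39/2], descend [4, 9]
    N4 x:[41/2,28] y:[31/2,39/2] z:[17,21] -> miss, prune
    N9 x:[21/2,11] y:[23/2,12] z:[33/2,39/2] -> miss, prune
  N6 x:[27/2,19] y:[3/2,25/2] z:[17/2,29/2] -> miss, prune
  N10 x:[15,27] y:[7/2,15/2] z:[5/2,17/2] -> miss, prune

Visited [0, 1, 8, 12, 2, 4, 9, 6, 10]. Tests: 9 box, 1 leaf. Nearest: P3.

== RESULT ==
9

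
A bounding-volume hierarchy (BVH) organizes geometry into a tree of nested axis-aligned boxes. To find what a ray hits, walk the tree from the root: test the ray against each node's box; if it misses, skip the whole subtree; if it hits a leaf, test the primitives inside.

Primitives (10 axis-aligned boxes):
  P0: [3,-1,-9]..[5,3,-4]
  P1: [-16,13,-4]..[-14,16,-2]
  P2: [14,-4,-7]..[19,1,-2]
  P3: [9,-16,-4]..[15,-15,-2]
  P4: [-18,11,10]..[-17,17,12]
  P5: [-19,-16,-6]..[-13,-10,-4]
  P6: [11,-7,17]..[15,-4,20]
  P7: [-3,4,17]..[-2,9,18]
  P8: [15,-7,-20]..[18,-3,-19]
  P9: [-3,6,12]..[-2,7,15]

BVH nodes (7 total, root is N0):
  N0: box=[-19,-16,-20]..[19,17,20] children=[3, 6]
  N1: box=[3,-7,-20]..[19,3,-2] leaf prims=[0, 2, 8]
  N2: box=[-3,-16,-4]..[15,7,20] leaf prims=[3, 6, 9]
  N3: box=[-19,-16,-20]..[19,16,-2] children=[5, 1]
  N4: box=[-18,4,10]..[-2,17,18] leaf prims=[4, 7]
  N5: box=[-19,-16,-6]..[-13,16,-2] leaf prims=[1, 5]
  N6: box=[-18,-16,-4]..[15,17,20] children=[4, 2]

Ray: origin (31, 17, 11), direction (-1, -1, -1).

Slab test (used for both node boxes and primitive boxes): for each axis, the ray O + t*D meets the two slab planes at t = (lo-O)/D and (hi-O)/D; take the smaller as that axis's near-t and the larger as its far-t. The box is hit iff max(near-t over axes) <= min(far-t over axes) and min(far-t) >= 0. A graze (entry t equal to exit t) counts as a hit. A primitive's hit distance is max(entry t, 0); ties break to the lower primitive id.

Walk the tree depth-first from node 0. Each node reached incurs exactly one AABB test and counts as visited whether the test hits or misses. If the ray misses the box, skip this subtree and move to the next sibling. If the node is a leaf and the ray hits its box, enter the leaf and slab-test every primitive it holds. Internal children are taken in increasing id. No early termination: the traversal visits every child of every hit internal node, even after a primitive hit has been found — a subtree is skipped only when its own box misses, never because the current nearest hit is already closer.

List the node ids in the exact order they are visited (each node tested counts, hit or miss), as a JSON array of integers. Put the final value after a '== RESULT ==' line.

Trace the traversal:
N0 x:[12,50] y:[0,33] z:[-9,31] -> hit [12,31], descend [3, 6]
  N3 x:[12,50] y:[1,33] z:[13,31] -> hit [13,31], descend [1, 5]
    N1 x:[12,28] y:[14,24] z:[13,31] -> hit [14,24] leaf, test {P0(miss), P2@t=16, P8(miss)}
    N5 x:[44,50] y:[1,33] z:[13,17] -> miss, prune
  N6 x:[16,49] y:[0,33] z:[-9,15] -> miss, prune

Visited [0, 3, 1, 5, 6]. Tests: 5 box, 1 leaf. Nearest: P2.

== RESULT ==
[0, 3, 1, 5, 6]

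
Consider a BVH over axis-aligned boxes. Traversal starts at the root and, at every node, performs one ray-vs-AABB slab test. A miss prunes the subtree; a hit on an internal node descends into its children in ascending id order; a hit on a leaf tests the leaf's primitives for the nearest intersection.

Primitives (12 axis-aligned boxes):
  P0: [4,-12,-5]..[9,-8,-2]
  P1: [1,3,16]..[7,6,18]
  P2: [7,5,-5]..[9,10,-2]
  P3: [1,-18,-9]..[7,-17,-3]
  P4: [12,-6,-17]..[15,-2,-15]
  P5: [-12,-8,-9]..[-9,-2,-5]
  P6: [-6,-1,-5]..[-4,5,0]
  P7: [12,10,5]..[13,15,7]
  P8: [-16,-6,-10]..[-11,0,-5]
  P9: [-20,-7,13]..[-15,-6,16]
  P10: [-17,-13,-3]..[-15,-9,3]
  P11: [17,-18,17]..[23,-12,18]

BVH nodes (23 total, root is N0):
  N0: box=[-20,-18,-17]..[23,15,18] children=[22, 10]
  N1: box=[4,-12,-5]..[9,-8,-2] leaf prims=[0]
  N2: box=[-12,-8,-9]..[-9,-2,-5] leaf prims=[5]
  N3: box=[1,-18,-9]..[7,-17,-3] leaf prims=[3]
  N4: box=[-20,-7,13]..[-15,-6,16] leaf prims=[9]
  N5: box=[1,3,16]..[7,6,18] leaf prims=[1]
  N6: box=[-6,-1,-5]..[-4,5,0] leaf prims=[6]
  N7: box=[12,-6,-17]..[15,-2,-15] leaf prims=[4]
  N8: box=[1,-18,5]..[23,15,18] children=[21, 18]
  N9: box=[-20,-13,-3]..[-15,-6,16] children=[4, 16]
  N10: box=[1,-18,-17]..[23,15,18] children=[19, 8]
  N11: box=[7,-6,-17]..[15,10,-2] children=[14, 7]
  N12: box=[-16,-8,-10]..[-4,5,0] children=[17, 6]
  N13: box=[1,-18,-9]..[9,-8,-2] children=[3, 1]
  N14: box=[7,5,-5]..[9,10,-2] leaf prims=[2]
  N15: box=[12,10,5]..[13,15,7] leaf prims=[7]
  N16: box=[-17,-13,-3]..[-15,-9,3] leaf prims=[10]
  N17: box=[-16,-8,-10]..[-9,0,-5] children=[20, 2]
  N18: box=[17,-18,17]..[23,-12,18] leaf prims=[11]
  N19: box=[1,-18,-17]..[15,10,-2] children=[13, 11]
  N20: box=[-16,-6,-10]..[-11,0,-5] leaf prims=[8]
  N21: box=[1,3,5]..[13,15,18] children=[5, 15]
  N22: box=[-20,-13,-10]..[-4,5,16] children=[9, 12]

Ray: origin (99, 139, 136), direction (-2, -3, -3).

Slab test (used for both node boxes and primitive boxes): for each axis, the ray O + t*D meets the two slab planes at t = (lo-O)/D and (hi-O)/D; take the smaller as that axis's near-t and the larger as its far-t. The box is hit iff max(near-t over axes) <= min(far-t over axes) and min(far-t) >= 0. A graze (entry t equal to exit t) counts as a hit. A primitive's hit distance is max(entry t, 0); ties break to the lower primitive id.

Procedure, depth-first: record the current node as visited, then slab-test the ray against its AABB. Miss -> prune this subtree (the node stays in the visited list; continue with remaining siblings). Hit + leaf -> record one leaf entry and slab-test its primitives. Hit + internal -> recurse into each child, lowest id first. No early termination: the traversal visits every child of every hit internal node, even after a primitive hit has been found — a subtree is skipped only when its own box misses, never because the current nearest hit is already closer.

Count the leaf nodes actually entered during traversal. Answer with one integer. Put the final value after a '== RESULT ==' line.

Walk:
N0 x:[38,119/2] y:[124/3,157/3] z:[118/3,51] -> hit [124/3,51], descend [10, 22]
  N10 x:[38,49] y:[124/3,157/3] z:[118/3,51] -> hit [124/3,49], descend [8, 19]
    N8 x:[38,49] y:[124/3,157/3] z:[118/3,131/3] -> hit [124/3,131/3], descend [18, 21]
      N18 x:[38,41] y:[151/3,157/3] z:[118/3,119/3] -> miss, prune
      N21 x:[43,49] y:[124/3,136/3] z:[118/3,131/3] -> hit [43,131/3], descend [5, 15]
        N5 x:[46,49] y:[133/3,136/3] z:[118/3,40] -> miss, prune
        N15 x:[43,87/2] y:[124/3,43] z:[43,131/3] -> hit [43,43] leaf, test {P7@t=43}
    N19 x:[42,49] y:[43,157/3] z:[46,51] -> hit [46,49], descend [11, 13]
      N11 x:[42,46] y:[43,145/3] z:[46,51] -> hit [46,46], descend [7, 14]
        N7 x:[42,87/2] y:[47,145/3] z:[151/3,51] -> miss, prune
        N14 x:[45,46] y:[43,134/3] z:[46,47] -> miss, prune
      N13 x:[45,49] y:[49,157/3] z:[46,145/3] -> miss, prune
  N22 x:[103/2,119/2] y:[134/3,152/3] z:[40,146/3] -> miss, prune

Visited [0, 10, 8, 18, 21, 5, 15, 19, 11, 7, 14, 13, 22]. Tests: 13 box, 1 leaf. Nearest: P7.

== RESULT ==
1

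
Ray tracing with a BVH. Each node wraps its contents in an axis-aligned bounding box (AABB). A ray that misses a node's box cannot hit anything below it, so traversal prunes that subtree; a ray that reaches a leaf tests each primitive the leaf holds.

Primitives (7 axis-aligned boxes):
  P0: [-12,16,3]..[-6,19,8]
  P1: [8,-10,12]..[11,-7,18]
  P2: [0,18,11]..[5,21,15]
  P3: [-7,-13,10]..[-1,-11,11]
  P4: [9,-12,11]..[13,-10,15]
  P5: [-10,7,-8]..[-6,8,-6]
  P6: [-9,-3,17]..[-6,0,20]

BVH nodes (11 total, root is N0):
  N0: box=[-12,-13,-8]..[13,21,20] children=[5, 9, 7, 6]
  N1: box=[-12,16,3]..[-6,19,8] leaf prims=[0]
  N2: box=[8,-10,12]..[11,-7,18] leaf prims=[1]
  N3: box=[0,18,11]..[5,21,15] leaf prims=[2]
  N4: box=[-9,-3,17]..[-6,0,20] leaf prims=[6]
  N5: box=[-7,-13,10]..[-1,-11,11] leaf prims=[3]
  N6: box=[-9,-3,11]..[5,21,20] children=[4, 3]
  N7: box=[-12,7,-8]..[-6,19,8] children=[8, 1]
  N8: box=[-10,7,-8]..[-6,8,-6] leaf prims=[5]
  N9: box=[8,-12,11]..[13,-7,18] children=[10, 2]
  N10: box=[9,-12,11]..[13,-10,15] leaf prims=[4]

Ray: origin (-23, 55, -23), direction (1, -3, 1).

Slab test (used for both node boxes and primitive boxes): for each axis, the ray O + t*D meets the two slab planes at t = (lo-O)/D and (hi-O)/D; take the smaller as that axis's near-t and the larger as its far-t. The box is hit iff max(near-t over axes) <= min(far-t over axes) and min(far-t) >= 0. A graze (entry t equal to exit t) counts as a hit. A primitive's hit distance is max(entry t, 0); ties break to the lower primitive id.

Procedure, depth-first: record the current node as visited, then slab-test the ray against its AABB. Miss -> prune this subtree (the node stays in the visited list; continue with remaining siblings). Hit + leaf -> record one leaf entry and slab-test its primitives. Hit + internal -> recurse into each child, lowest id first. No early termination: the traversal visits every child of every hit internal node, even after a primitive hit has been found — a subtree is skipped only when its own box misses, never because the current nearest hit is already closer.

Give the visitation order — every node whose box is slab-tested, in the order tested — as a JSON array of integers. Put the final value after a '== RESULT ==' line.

Traverse from the root:
N0 x:[11,36] y:[34/3,68/3] z:[15,43] -> hit [15,68/3], descend [5, 6, 7, 9]
  N5 x:[16,22] y:[22,68/3] z:[33,34] -> miss, prune
  N6 x:[14,28] y:[34/3,58/3] z:[34,43] -> miss, prune
  N7 x:[11,17] y:[12,16] z:[15,31] -> hit [15,16], descend [1, 8]
    N1 x:[11,17] y:[12,13] z:[26,31] -> miss, prune
    N8 x:[13,17] y:[47/3,16] z:[15,17] -> hit [47/3,16] leaf, test {P5@t=47/3}
  N9 x:[31,36] y:[62/3,67/3] z:[34,41] -> miss, prune

Summary -> nodes [0, 5, 6, 7, 1, 8, 9]; box-tests=7; leaf-entries=1; first=P5

== RESULT ==
[0, 5, 6, 7, 1, 8, 9]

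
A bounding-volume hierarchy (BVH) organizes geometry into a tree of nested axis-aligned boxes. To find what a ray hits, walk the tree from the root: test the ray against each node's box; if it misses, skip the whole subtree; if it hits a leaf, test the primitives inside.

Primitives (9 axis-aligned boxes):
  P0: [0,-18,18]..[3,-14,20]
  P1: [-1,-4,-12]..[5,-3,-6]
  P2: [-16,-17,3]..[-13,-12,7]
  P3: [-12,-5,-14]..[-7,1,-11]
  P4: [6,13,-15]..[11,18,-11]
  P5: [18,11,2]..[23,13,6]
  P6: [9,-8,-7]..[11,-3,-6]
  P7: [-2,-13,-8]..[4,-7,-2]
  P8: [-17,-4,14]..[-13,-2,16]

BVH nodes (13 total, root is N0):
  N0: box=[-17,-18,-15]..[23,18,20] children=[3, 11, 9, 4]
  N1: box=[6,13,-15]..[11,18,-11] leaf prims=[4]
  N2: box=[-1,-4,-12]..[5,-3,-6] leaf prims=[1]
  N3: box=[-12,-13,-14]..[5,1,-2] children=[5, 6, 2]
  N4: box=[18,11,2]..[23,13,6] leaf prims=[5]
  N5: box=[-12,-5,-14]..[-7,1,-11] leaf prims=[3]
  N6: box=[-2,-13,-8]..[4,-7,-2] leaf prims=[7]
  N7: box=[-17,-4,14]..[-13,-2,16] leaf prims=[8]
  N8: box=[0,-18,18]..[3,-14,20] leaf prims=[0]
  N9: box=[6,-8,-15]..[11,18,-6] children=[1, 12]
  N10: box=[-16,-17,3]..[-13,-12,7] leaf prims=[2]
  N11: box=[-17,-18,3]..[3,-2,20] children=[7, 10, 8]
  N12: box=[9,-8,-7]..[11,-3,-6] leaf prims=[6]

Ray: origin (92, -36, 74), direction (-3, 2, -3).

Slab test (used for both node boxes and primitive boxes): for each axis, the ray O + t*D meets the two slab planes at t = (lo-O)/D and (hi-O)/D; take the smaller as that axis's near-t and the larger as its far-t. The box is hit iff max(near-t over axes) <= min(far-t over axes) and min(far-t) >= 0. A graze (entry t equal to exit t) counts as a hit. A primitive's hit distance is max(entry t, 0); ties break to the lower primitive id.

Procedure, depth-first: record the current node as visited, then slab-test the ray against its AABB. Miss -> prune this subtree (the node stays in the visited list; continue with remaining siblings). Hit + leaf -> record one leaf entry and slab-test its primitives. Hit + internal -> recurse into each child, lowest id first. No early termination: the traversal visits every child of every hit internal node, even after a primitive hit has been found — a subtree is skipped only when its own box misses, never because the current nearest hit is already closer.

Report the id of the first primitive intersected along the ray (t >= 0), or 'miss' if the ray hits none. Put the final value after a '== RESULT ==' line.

Traverse from the root:
N0 x:[23,109/3] y:[9,27] z:[18,89/3] -> hit [23,27], descend [3, 4, 9, 11]
  N3 x:[29,104/3] y:[23/2,37/2] z:[76/3,88/3] -> miss, prune
  N4 x:[23,74/3] y:[47/2,49/2] z:[68/3,24] -> hit [47/2,24] leaf, test {P5@t=47/2}
  N9 x:[27,86/3] y:[14,27] z:[80/3,89/3] -> hit [27,27], descend [1, 12]
    N1 x:[27,86/3] y:[49/2,27] z:[85/3,89/3] -> miss, prune
    N12 x:[27,83/3] y:[14,33/2] z:[80/3,27] -> miss, prune
  N11 x:[89/3,109/3] y:[9,17] z:[18,71/3] -> miss, prune

7 AABB tests over nodes [0, 3, 4, 9, 1, 12, 11]; 1 leaf entered; closest P5.

== RESULT ==
5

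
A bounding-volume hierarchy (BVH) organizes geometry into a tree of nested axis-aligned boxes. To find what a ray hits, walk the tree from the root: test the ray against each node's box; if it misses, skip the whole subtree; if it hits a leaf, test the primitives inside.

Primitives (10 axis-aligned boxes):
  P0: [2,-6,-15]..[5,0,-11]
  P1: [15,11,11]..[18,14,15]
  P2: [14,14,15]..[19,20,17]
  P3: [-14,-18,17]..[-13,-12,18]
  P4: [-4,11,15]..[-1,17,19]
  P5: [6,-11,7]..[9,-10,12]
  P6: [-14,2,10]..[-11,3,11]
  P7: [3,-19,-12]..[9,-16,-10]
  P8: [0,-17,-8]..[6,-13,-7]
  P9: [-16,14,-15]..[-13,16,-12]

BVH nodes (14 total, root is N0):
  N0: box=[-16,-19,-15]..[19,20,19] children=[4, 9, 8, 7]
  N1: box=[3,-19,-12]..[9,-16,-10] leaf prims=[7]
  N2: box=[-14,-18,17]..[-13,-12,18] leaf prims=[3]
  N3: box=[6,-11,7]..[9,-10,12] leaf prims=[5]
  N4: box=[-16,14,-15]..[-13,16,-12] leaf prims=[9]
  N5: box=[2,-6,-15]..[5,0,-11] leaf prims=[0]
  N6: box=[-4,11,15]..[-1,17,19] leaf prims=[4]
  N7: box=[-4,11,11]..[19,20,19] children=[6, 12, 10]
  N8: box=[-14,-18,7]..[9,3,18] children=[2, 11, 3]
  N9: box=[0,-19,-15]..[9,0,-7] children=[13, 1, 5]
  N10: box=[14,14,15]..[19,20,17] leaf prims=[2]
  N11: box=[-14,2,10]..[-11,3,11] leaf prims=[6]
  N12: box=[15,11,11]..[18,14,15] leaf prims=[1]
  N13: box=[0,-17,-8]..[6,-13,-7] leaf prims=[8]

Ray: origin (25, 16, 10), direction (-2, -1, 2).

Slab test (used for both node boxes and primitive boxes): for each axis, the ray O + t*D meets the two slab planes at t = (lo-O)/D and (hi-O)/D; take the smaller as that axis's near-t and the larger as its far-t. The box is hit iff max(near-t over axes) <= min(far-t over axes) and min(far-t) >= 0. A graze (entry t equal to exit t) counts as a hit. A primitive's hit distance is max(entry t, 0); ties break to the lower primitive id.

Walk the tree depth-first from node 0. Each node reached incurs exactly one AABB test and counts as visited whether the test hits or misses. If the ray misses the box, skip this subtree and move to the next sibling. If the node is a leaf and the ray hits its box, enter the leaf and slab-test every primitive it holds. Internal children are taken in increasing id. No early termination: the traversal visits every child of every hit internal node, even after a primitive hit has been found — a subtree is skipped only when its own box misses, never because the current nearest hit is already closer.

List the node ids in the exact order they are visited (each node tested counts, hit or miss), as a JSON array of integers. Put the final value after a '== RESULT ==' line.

Trace the traversal:
N0 x:[3,41/2] y:[-4,35] z:[-25/2,9/2] -> hit [3,9/2], descend [4, 7, 8, 9]
  N4 x:[19,41/2] y:[0,2] z:[-25/2,-11] -> miss, prune
  N7 x:[3,29/2] y:[-4,5] z:[1/2,9/2] -> hit [3,9/2], descend [6, 10, 12]
    N6 x:[13,29/2] y:[-1,5] z:[5/2,9/2] -> miss, prune
    N10 x:[3,11/2] y:[-4,2] z:[5/2,7/2] -> miss, prune
    N12 x:[7/2,5] y:[2,5] z:[1/2,5/2] -> miss, prune
  N8 x:[8,39/2] y:[13,34] z:[-3/2,4] -> miss, prune
  N9 x:[8,25/2] y:[16,35] z:[-25/2,-17/2] -> miss, prune

Summary -> nodes [0, 4, 7, 6, 10, 12, 8, 9]; box-tests=8; leaf-entries=0; first=miss

== RESULT ==
[0, 4, 7, 6, 10, 12, 8, 9]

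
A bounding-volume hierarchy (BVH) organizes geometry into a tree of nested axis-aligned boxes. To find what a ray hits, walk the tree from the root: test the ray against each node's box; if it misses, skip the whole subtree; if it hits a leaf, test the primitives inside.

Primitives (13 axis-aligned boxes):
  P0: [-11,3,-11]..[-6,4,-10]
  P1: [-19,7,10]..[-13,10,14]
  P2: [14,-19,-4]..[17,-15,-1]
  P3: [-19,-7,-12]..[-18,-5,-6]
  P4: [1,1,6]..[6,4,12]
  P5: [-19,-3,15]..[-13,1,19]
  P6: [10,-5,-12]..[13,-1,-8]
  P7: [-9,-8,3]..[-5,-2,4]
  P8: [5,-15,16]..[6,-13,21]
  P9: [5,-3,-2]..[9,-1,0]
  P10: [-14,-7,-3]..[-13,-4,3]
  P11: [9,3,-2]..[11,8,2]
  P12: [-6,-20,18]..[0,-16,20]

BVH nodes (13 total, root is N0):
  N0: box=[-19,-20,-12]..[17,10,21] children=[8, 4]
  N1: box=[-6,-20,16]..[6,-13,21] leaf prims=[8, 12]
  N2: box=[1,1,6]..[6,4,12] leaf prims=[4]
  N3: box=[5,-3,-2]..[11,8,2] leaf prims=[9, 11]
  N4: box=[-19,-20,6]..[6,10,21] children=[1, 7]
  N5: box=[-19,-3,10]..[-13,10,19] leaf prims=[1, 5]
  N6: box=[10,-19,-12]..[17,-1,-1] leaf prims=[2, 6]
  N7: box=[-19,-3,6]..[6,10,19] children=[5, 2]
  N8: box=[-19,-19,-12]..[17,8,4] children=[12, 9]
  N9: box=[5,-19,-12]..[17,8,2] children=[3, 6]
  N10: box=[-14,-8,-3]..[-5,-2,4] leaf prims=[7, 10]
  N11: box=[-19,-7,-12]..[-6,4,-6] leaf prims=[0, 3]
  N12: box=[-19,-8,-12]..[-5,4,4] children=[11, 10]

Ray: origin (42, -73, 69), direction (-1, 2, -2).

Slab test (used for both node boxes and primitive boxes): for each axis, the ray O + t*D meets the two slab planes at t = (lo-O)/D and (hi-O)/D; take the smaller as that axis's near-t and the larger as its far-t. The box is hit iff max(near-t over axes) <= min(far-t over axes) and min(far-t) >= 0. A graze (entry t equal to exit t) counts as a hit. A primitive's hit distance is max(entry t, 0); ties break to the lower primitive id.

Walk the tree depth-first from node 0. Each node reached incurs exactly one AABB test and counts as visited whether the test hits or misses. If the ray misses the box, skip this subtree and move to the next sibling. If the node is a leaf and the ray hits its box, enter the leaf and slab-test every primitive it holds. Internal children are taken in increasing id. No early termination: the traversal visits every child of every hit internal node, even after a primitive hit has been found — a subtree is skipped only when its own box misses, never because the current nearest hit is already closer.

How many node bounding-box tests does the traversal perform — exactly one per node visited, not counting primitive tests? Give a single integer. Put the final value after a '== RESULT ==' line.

Walk:
N0 x:[25,61] y:[53/2,83/2] z:[24,81/2] -> hit [53/2,81/2], descend [4, 8]
  N4 x:[36,61] y:[53/2,83/2] z:[24,63/2] -> miss, prune
  N8 x:[25,61] y:[27,81/2] z:[65/2,81/2] -> hit [65/2,81/2], descend [9, 12]
    N9 x:[25,37] y:[27,81/2] z:[67/2,81/2] -> hit [67/2,37], descend [3, 6]
      N3 x:[31,37] y:[35,81/2] z:[67/2,71/2] -> hit [35,71/2] leaf, test {P9@t=35, P11(miss)}
      N6 x:[25,32] y:[27,36] z:[35,81/2] -> miss, prune
    N12 x:[47,61] y:[65/2,77/2] z:[65/2,81/2] -> miss, prune

Visited [0, 4, 8, 9, 3, 6, 12]. Tests: 7 box, 1 leaf. Nearest: P9.

== RESULT ==
7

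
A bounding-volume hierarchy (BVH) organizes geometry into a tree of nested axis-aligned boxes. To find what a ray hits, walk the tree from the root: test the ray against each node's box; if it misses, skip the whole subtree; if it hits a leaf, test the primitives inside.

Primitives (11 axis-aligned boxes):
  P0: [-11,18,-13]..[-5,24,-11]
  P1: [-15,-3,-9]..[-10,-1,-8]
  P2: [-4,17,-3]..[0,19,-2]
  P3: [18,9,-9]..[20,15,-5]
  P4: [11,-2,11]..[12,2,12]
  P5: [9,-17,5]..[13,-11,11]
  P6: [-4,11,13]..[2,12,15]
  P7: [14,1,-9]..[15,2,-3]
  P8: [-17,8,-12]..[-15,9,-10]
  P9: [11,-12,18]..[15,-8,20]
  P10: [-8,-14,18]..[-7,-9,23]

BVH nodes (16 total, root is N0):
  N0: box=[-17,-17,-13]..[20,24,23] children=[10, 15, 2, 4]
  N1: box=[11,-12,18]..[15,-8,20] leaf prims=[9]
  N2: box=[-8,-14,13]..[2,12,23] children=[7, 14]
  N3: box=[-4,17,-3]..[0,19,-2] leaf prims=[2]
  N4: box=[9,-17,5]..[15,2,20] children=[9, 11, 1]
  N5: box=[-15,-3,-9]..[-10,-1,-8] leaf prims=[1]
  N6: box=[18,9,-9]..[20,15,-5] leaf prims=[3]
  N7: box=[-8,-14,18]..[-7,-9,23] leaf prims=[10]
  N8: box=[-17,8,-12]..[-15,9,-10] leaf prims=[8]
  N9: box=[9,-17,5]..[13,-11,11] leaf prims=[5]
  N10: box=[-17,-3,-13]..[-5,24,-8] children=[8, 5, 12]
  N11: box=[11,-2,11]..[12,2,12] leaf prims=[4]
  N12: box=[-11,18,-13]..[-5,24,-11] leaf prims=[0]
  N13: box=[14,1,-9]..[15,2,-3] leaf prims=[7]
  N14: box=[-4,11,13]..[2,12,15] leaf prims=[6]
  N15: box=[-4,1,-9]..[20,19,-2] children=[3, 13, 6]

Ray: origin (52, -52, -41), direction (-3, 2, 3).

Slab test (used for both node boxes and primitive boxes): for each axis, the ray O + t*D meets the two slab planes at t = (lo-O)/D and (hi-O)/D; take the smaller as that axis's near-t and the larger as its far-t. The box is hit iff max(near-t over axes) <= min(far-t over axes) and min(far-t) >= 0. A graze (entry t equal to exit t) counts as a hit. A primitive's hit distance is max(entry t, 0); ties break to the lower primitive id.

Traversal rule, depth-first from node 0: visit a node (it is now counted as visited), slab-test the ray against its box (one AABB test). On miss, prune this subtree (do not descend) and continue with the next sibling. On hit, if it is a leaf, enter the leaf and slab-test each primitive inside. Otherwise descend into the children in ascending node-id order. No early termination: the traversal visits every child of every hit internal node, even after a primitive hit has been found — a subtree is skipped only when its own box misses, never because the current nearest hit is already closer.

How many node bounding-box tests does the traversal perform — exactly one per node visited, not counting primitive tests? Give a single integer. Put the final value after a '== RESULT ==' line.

Trace the traversal:
N0 x:[32/3,23] y:[35/2,38] z:[28/3,64/3] -> hit [35/2,64/3], descend [2, 4, 10, 15]
  N2 x:[50/3,20] y:[19,32] z:[18,64/3] -> hit [19,20], descend [7, 14]
    N7 x:[59/3,20] y:[19,43/2] z:[59/3,64/3] -> hit [59/3,20] leaf, test {P10@t=59/3}
    N14 x:[50/3,56/3] y:[63/2,32] z:[18,56/3] -> miss, prune
  N4 x:[37/3,43/3] y:[35/2,27] z:[46/3,61/3] -> miss, prune
  N10 x:[19,23] y:[49/2,38] z:[28/3,11] -> miss, prune
  N15 x:[32/3,56/3] y:[53/2,71/2] z:[32/3,13] -> miss, prune

Summary -> nodes [0, 2, 7, 14, 4, 10, 15]; box-tests=7; leaf-entries=1; first=P10

== RESULT ==
7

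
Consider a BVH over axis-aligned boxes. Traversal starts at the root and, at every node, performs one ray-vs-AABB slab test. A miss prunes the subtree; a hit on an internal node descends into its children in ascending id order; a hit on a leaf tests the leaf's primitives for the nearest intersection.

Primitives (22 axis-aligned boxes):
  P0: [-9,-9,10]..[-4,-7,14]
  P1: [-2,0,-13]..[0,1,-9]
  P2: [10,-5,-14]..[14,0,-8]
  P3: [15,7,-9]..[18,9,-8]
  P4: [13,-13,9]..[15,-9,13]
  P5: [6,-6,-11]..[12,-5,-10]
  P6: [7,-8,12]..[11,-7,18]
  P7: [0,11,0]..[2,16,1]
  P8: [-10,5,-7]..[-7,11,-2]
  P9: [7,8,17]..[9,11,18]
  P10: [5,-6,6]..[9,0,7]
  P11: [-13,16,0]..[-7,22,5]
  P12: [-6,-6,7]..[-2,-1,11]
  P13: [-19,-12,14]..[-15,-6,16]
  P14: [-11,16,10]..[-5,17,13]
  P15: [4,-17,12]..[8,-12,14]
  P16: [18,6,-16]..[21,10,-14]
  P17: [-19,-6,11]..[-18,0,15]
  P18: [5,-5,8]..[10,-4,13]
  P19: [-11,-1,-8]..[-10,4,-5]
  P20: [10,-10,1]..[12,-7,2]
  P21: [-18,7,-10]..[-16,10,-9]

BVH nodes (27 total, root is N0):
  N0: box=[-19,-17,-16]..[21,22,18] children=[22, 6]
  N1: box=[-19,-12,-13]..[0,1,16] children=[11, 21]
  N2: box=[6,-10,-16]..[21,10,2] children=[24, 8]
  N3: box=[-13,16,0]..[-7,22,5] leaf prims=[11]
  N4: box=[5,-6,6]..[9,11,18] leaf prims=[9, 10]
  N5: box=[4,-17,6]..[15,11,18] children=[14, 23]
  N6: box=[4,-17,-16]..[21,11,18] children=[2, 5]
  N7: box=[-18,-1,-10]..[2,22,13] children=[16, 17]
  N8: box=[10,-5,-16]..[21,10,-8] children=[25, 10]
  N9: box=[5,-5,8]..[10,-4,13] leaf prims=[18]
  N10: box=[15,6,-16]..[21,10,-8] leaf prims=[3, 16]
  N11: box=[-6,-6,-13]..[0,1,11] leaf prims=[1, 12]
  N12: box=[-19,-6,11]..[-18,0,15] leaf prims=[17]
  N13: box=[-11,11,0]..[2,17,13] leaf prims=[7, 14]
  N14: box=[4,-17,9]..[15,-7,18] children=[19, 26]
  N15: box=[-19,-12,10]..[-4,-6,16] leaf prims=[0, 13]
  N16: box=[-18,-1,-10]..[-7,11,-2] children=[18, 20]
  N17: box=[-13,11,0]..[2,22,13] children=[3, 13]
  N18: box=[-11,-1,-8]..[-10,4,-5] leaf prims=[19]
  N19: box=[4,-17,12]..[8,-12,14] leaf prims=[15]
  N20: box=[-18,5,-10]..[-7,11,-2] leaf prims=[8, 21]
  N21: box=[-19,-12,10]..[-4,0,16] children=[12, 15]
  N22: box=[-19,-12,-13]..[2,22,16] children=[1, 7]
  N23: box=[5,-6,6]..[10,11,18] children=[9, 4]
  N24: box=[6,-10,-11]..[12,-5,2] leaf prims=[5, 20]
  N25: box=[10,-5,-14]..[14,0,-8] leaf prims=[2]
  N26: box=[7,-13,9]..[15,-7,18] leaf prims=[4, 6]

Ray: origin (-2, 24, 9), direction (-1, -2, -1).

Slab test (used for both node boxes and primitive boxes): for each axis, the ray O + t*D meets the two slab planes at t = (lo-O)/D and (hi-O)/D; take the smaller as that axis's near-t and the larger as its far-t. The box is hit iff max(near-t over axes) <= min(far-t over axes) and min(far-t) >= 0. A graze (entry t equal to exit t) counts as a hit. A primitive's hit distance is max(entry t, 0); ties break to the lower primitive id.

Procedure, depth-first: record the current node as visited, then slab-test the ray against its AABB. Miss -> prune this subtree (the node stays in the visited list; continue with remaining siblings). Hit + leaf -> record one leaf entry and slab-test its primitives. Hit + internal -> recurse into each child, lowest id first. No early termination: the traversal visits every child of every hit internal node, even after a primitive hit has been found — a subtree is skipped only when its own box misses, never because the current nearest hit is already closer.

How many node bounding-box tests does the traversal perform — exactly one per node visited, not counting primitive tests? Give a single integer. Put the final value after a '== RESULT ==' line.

Trace the traversal:
N0 x:[-23,17] y:[1,41/2] z:[-9,25] -> hit [1,17], descend [6, 22]
  N6 x:[-23,-6] y:[13/2,41/2] z:[-9,25] -> miss, prune
  N22 x:[-4,17] y:[1,18] z:[-7,22] -> hit [1,17], descend [1, 7]
    N1 x:[-2,17] y:[23/2,18] z:[-7,22] -> hit [23/2,17], descend [11, 21]
      N11 x:[-2,4] y:[23/2,15] z:[-2,22] -> miss, prune
      N21 x:[2,17] y:[12,18] z:[-7,-1] -> miss, prune
    N7 x:[-4,16] y:[1,25/2] z:[-4,19] -> hit [1,25/2], descend [16, 17]
      N16 x:[5,16] y:[13/2,25/2] z:[11,19] -> hit [11,25/2], descend [18, 20]
        N18 x:[8,9] y:[10,25/2] z:[14,17] -> miss, prune
        N20 x:[5,16] y:[13/2,19/2] z:[11,19] -> miss, prune
      N17 x:[-4,11] y:[1,13/2] z:[-4,9] -> hit [1,13/2], descend [3, 13]
        N3 x:[5,11] y:[1,4] z:[4,9] -> miss, prune
        N13 x:[-4,9] y:[7/2,13/2] z:[-4,9] -> hit [7/2,13/2] leaf, test {P7(miss), P14(miss)}

order=[0, 6, 22, 1, 11, 21, 7, 16, 18, 20, 17, 3, 13]  |boxes|=13  |leaves|=1  hit=miss

== RESULT ==
13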